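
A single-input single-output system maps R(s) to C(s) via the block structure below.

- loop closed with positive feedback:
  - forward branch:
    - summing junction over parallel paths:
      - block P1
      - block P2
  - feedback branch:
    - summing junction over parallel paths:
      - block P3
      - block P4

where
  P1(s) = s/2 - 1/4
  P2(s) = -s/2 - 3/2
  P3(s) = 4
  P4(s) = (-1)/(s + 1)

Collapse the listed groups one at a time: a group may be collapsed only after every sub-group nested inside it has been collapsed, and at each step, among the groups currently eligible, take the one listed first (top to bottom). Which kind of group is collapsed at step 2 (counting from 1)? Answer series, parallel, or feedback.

Answer: parallel

Working:
1. parallel reduction of P1, P2
2. parallel reduction of P3, P4
3. apply the feedback formula to (P1+P2), (P3+P4)
The group at step 2 is a parallel group.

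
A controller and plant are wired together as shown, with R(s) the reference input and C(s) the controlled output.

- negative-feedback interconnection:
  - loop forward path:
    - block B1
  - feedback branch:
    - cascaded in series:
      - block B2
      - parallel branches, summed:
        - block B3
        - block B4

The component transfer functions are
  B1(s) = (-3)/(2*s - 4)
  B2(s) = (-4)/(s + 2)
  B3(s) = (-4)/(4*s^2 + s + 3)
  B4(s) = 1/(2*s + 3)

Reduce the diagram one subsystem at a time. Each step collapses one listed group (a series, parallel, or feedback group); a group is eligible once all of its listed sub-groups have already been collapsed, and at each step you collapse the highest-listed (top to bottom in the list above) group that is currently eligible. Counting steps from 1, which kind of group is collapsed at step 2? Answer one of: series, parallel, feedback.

(1) combine B3, B4 in parallel
(2) reduce the series chain B2, (B3+B4)
(3) apply the feedback formula to B1, (B2*(B3+B4))
Step 2 collapses a series group.

Answer: series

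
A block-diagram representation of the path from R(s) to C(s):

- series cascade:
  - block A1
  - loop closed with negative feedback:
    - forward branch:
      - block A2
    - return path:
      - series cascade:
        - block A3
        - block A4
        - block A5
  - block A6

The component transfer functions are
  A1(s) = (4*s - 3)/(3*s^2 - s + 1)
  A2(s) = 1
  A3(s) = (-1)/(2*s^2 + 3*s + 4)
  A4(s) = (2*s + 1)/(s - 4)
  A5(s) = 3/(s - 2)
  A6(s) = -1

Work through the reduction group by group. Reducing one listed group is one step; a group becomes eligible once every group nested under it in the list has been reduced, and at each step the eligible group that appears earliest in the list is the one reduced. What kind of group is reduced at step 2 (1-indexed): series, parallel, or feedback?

The answer is feedback.

Reasoning:
Step 1 - multiply A3, A4, A5 (series)
Step 2 - apply the feedback formula to A2, (A3*A4*A5)
Step 3 - multiply A1, [A2/(1+A2*(A3*A4*A5))], A6 (series)
The group at step 2 is a feedback group.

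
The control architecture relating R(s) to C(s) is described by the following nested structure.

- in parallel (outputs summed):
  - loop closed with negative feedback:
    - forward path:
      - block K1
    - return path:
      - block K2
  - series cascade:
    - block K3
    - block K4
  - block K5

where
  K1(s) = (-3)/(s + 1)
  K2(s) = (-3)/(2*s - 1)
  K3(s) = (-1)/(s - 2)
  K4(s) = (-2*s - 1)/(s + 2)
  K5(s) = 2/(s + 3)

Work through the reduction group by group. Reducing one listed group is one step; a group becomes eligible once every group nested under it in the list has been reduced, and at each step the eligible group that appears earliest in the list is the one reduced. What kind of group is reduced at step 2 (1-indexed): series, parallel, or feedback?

Step 1 - reduce the feedback loop with forward K1 and return K2
Step 2 - cascade K3, K4
Step 3 - parallel reduction of [K1/(1+K1*K2)], (K3*K4), K5
At step 2 the group reduced is series.

Answer: series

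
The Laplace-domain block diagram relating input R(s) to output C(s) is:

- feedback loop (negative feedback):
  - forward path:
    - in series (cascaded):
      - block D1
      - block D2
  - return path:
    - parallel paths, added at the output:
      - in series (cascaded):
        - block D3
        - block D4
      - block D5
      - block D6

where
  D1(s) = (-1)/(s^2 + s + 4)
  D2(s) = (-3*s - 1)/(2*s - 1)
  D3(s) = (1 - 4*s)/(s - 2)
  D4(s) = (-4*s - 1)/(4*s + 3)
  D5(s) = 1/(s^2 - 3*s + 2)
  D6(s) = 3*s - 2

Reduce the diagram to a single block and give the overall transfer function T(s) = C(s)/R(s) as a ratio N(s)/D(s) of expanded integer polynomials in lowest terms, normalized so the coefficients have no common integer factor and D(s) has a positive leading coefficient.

[1] multiply D1, D2 (series); result (3*s + 1)/(2*s^3 + s^2 + 7*s - 4)
[2] reduce the series chain D3, D4; result (16*s^2 - 1)/(4*s^2 - 5*s - 6)
[3] parallel reduction of (D3*D4), D5, D6; result (12*s^4 - 19*s^3 - s^2 + 23*s - 8)/(4*s^3 - 9*s^2 - s + 6)
[4] feedback reduction of (D1*D2), ((D3*D4)+D5+D6); the result is T(s) itself (integer coefficients, no common factor, positive leading denominator coefficient)

Answer: (12*s^4 - 23*s^3 - 12*s^2 + 17*s + 6)/(8*s^6 + 22*s^5 - 28*s^4 - 90*s^3 + 103*s^2 + 45*s - 32)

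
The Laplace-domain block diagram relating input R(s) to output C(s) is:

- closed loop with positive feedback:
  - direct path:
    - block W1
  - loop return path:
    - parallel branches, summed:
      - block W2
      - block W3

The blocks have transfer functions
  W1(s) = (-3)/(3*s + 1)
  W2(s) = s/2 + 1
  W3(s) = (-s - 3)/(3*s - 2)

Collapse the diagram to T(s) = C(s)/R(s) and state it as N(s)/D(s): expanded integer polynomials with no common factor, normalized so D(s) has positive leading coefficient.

Step 1. add W2, W3 (parallel) -> (3*s^2 + 2*s - 10)/(6*s - 4)
Step 2. apply the feedback formula to W1, (W2+W3), giving the overall T(s)

Therefore the answer is (12 - 18*s)/(27*s^2 - 34).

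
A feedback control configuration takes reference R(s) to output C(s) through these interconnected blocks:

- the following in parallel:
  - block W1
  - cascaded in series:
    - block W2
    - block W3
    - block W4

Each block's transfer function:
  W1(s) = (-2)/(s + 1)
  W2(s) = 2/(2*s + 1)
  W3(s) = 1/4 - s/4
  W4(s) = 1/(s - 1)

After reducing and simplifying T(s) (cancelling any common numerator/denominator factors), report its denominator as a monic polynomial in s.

Step 1 - series reduction of W2, W3, W4 = (-1)/(4*s + 2)
Step 2 - add W1, (W2*W3*W4) (parallel) = (-9*s - 5)/(4*s^2 + 6*s + 2)
The result of step 2 is T(s) in lowest terms. Its denominator has leading coefficient 4; dividing the denominator through by 4 makes it monic.

Hence the answer: s^2 + 3*s/2 + 1/2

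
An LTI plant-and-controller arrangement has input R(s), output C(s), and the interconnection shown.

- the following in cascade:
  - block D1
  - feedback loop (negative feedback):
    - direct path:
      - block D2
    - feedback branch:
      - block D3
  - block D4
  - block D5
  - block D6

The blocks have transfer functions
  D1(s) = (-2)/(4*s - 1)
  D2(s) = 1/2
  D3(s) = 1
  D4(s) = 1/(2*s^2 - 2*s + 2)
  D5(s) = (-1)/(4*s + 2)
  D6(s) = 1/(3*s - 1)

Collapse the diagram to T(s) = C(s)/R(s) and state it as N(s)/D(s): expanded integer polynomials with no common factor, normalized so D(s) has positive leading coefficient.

Step 1. collapse the loop (D2 forward, D3 return) -> 1/3
Step 2. series reduction of D1, [D2/(1+D2*D3)], D4, D5, D6; the result is T(s) itself (integer coefficients, no common factor, positive leading denominator coefficient)

Final answer: 1/(144*s^5 - 156*s^4 + 126*s^3 + 24*s^2 - 36*s + 6)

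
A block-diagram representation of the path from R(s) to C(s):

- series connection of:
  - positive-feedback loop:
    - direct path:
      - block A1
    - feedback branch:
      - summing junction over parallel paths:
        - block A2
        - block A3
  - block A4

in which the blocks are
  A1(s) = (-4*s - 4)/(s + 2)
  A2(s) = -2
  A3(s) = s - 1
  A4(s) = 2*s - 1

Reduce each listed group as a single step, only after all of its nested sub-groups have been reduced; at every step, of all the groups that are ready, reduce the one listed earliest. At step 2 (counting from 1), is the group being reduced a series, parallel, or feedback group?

Step 1. sum the parallel branches A2, A3
Step 2. reduce the feedback loop with forward A1 and return (A2+A3)
Step 3. reduce the series chain [A1/(1-A1*(A2+A3))], A4
At step 2 the group reduced is feedback.

Final answer: feedback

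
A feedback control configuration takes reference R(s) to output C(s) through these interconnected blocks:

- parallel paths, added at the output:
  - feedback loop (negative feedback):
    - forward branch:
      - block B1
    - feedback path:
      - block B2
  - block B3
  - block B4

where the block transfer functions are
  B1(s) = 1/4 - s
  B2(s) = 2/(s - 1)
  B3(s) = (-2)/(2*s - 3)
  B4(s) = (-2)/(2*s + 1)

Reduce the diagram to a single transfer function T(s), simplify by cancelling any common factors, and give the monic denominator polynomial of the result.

The answer is s^2 - s - 3/4.

Reasoning:
Step 1 - feedback reduction of B1, B2; result (4*s^2 - 5*s + 1)/(4*s + 2)
Step 2 - add [B1/(1+B1*B2)], B3, B4 (parallel); result (8*s^3 - 22*s^2 + s + 5)/(8*s^2 - 8*s - 6)
The result of step 2 is T(s) in lowest terms. Its denominator has leading coefficient 8; dividing the denominator through by 8 makes it monic.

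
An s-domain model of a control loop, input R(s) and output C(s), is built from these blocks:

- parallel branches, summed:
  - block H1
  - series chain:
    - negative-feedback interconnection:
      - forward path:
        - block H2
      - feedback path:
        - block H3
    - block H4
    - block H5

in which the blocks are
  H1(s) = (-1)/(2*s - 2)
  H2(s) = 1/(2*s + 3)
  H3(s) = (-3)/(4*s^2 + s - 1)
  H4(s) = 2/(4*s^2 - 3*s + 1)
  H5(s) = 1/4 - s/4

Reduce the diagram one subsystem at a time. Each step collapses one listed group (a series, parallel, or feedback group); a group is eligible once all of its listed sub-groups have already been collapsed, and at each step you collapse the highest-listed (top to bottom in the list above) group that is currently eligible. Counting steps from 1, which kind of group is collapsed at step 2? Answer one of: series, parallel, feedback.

Reducing step by step:

(1) close the feedback loop around H2, H3
(2) multiply [H2/(1+H2*H3)], H4, H5 (series)
(3) add H1, ([H2/(1+H2*H3)]*H4*H5) (parallel)
The group at step 2 is a series group.

Answer: series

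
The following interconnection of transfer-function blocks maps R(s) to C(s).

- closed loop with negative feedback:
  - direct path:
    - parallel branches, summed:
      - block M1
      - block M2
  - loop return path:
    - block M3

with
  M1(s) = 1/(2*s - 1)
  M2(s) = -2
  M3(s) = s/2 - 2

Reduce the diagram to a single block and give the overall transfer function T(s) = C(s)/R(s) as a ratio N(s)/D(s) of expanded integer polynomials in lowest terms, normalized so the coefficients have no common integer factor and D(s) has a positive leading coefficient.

Step 1: parallel reduction of M1, M2, giving (3 - 4*s)/(2*s - 1)
Step 2: collapse the loop ((M1+M2) forward, M3 return); the result is T(s) itself (integer coefficients, no common factor, positive leading denominator coefficient)

Final answer: (8*s - 6)/(4*s^2 - 23*s + 14)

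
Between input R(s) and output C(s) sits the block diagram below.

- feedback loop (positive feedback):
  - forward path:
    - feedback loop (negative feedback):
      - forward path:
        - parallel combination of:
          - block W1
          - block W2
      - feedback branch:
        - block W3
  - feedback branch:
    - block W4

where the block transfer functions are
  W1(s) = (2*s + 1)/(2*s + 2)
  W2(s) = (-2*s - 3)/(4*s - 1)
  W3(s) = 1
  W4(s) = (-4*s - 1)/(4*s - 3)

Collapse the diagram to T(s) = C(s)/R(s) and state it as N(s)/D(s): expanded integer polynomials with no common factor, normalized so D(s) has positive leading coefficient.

Reducing step by step:

Step 1: reduce the parallel group W1, W2; result (4*s^2 - 8*s - 7)/(8*s^2 + 6*s - 2)
Step 2: collapse the loop ((W1+W2) forward, W3 return); result (4*s^2 - 8*s - 7)/(12*s^2 - 2*s - 9)
Step 3: collapse the loop ([(W1+W2)/(1+(W1+W2)*W3)] forward, W4 return), which is the overall transfer function T(s) = C(s)/R(s) in lowest terms

Answer: (16*s^3 - 44*s^2 - 4*s + 21)/(64*s^3 - 72*s^2 - 66*s + 20)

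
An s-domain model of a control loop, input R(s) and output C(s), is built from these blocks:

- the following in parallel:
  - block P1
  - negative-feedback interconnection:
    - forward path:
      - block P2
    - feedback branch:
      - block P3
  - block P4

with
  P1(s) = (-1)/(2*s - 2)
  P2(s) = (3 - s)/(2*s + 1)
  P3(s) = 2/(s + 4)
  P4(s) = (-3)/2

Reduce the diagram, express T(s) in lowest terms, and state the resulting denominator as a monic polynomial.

The answer is s^3 + 5*s^2/2 + 3*s/2 - 5.

Reasoning:
Step 1. collapse the loop (P2 forward, P3 return) = (-s^2 - s + 12)/(2*s^2 + 7*s + 10)
Step 2. parallel reduction of P1, [P2/(1+P2*P3)], P4 = (-8*s^3 - 17*s^2 + 10*s - 4)/(4*s^3 + 10*s^2 + 6*s - 20)
That last expression is T(s), already simplified. Scaling its denominator by 1/4 (the reciprocal of the leading coefficient) yields the monic denominator.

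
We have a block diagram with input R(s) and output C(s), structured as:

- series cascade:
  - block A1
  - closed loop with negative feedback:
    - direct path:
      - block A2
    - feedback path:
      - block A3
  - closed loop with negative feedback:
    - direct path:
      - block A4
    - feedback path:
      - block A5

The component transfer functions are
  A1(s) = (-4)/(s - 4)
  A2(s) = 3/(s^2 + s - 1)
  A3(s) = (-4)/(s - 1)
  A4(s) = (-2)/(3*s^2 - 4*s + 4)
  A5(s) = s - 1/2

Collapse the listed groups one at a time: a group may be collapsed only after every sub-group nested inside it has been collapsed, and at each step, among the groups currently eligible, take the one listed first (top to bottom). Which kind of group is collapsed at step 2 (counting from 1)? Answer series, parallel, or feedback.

Reducing step by step:

(1) collapse the loop (A2 forward, A3 return)
(2) apply the feedback formula to A4, A5
(3) reduce the series chain A1, [A2/(1+A2*A3)], [A4/(1+A4*A5)]
Step 2 collapses a feedback group.

Answer: feedback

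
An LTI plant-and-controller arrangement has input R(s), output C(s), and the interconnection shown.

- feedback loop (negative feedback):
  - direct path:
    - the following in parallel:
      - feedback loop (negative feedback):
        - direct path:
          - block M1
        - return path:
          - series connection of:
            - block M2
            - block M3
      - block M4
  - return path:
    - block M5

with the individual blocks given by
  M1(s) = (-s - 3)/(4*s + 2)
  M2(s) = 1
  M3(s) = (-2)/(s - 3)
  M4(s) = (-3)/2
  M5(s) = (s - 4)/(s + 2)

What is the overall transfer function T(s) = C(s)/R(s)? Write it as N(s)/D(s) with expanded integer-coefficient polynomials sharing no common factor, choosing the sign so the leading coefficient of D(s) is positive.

Reducing step by step:

Step 1 - reduce the series chain M2, M3 -> (-2)/(s - 3)
Step 2 - reduce the feedback loop with forward M1 and return (M2*M3) -> (9 - s^2)/(4*s^2 - 8*s)
Step 3 - sum the parallel branches [M1/(1+M1*(M2*M3))], M4 -> (-7*s^2 + 12*s + 9)/(4*s^2 - 8*s)
Step 4 - feedback reduction of ([M1/(1+M1*(M2*M3))]+M4), M5: this yields T(s), and no further normalization is needed

Answer: (7*s^3 + 2*s^2 - 33*s - 18)/(3*s^3 - 40*s^2 + 55*s + 36)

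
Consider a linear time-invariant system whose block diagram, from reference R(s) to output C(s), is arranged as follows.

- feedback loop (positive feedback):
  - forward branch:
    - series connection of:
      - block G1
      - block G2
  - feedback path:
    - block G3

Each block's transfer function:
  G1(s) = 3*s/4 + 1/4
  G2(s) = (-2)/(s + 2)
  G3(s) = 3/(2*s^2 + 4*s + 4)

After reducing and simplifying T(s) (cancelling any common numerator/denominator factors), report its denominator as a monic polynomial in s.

1. multiply G1, G2 (series) = (-3*s - 1)/(2*s + 4)
2. reduce the feedback loop with forward (G1*G2) and return G3 = (-6*s^3 - 14*s^2 - 16*s - 4)/(4*s^3 + 16*s^2 + 33*s + 19)
T(s) is the step-2 result (common factors already cancelled). Leading coefficient of the denominator: 4. Divide through by 4 for the monic polynomial.

Hence the answer: s^3 + 4*s^2 + 33*s/4 + 19/4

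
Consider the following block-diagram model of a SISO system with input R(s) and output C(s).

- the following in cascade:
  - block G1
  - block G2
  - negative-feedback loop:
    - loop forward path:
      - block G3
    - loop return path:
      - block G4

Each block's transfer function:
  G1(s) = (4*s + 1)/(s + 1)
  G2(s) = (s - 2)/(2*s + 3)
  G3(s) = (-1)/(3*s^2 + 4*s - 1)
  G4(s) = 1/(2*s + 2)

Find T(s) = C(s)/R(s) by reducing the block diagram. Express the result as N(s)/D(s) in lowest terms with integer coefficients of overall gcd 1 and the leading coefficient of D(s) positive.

Step 1 - collapse the loop (G3 forward, G4 return) = (-2*s - 2)/(6*s^3 + 14*s^2 + 6*s - 3)
Step 2 - multiply G1, G2, [G3/(1+G3*G4)] (series) - this is the overall T(s), already in the required normalized form

Answer: (-8*s^2 + 14*s + 4)/(12*s^4 + 46*s^3 + 54*s^2 + 12*s - 9)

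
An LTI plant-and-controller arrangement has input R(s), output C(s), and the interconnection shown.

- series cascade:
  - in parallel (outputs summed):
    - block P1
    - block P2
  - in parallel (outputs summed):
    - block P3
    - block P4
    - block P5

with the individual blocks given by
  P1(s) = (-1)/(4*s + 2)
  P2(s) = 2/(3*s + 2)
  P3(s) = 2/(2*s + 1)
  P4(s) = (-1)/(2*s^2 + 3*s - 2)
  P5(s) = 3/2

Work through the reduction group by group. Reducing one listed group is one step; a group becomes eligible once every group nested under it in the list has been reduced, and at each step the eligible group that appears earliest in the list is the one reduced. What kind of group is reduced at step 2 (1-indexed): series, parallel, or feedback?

Step 1 - parallel reduction of P1, P2
Step 2 - add P3, P4, P5 (parallel)
Step 3 - cascade (P1+P2), (P3+P4+P5)
Step 2 collapses a parallel group.

Therefore the answer is parallel.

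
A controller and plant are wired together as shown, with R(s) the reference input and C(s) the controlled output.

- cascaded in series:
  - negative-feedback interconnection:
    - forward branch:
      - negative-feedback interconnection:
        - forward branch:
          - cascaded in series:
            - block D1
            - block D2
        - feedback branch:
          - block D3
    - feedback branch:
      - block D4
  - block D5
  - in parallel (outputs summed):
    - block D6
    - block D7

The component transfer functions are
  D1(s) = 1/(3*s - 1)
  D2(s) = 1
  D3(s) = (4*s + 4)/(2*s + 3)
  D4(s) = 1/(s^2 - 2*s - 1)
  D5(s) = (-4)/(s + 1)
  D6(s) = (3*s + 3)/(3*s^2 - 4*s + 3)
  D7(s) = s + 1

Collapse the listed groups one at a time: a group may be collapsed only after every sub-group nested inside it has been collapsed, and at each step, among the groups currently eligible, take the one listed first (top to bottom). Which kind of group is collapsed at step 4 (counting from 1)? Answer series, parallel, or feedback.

The answer is parallel.

Reasoning:
Step 1: series reduction of D1, D2
Step 2: feedback reduction of (D1*D2), D3
Step 3: reduce the feedback loop with forward [(D1*D2)/(1+(D1*D2)*D3)] and return D4
Step 4: sum the parallel branches D6, D7
Step 5: multiply [[(D1*D2)/(1+(D1*D2)*D3)]/(1+[(D1*D2)/(1+(D1*D2)*D3)]*D4)], D5, (D6+D7) (series)
Step 4: parallel.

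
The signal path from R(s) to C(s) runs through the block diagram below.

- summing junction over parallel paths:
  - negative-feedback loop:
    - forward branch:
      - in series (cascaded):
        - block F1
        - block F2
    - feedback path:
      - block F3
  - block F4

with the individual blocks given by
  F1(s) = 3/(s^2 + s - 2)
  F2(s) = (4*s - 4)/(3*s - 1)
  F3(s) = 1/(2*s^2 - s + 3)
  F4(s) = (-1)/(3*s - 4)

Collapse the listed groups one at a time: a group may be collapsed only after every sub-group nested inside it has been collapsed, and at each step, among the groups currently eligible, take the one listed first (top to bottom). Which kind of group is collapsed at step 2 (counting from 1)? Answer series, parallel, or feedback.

1. cascade F1, F2
2. feedback reduction of (F1*F2), F3
3. add [(F1*F2)/(1+(F1*F2)*F3)], F4 (parallel)
The group at step 2 is a feedback group.

Final answer: feedback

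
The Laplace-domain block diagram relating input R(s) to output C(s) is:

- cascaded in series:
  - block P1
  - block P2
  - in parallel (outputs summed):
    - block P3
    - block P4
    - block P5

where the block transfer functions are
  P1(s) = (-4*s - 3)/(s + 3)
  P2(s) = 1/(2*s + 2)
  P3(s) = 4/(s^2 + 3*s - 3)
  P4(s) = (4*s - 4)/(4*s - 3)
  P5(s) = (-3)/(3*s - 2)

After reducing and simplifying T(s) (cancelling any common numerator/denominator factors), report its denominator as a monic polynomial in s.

First reduce the diagram to T(s).

[1] reduce the parallel group P3, P4, P5 = (12*s^4 + 4*s^3 - 67*s^2 + 79*s - 27)/(12*s^4 + 19*s^3 - 81*s^2 + 69*s - 18)
[2] multiply P1, P2, (P3+P4+P5) (series) = (-48*s^5 - 52*s^4 + 256*s^3 - 115*s^2 - 129*s + 81)/(24*s^6 + 134*s^5 + 62*s^4 - 396*s^3 + 30*s^2 + 270*s - 108)
Step 2 gives the fully reduced T(s), with no common factor left to cancel. The denominator's leading coefficient is 24, so divide each of its coefficients by 24 to get the monic form.

Answer: s^6 + 67*s^5/12 + 31*s^4/12 - 33*s^3/2 + 5*s^2/4 + 45*s/4 - 9/2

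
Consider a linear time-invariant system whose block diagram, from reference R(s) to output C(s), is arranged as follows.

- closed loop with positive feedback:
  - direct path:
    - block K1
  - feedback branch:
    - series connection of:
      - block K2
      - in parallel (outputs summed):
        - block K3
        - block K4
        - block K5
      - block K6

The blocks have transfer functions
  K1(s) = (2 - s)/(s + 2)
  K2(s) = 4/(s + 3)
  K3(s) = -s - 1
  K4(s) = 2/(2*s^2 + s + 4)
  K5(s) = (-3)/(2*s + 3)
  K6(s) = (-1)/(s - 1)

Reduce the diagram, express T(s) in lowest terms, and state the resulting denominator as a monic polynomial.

1. combine K3, K4, K5 in parallel; result (-4*s^4 - 12*s^3 - 25*s^2 - 22*s - 18)/(4*s^3 + 8*s^2 + 11*s + 12)
2. multiply K2, (K3+K4+K5), K6 (series); result (16*s^4 + 48*s^3 + 100*s^2 + 88*s + 72)/(4*s^5 + 16*s^4 + 15*s^3 + 10*s^2 - 9*s - 36)
3. reduce the feedback loop with forward K1 and return (K2*(K3+K4+K5)*K6); result (-4*s^6 - 8*s^5 + 17*s^4 + 20*s^3 + 29*s^2 + 18*s - 72)/(4*s^6 + 40*s^5 + 63*s^4 + 44*s^3 - 101*s^2 - 158*s - 216)
T(s) is the step-3 result (common factors already cancelled). Leading coefficient of the denominator: 4. Divide through by 4 for the monic polynomial.

Hence the answer: s^6 + 10*s^5 + 63*s^4/4 + 11*s^3 - 101*s^2/4 - 79*s/2 - 54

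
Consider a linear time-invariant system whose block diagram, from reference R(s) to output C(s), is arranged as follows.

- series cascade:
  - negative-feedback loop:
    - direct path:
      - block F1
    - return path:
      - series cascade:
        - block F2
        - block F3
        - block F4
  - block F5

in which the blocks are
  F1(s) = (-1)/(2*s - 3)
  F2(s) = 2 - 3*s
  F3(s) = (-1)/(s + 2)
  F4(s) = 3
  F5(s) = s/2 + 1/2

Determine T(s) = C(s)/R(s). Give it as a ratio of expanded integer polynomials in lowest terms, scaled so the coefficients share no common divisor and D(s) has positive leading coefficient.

Answer: (-s^2 - 3*s - 2)/(4*s^2 - 16*s)

Working:
1. reduce the series chain F2, F3, F4; result (9*s - 6)/(s + 2)
2. reduce the feedback loop with forward F1 and return (F2*F3*F4); result (-s - 2)/(2*s^2 - 8*s)
3. reduce the series chain [F1/(1+F1*(F2*F3*F4))], F5: this yields T(s), and no further normalization is needed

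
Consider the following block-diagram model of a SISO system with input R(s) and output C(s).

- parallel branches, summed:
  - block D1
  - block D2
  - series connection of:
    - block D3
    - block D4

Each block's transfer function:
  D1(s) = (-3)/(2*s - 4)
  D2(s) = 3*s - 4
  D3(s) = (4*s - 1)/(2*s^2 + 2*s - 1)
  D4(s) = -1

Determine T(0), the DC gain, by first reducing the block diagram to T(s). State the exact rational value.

Reducing step by step:

Step 1. combine D3, D4 in series, giving (1 - 4*s)/(2*s^2 + 2*s - 1)
Step 2. sum the parallel branches D1, D2, (D3*D4), giving (12*s^4 - 28*s^3 - 28*s^2 + 64*s - 17)/(4*s^3 - 4*s^2 - 10*s + 4)
That last expression is T(s); at s = 0 only the constant terms survive, so T(0) = -17/4.

Answer: -17/4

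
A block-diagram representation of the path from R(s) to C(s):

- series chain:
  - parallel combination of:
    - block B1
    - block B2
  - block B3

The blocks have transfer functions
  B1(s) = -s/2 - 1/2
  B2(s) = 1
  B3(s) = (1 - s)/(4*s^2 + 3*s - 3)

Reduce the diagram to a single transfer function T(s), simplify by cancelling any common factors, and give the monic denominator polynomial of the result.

Step 1: add B1, B2 (parallel); result 1/2 - s/2
Step 2: cascade (B1+B2), B3; result (s^2 - 2*s + 1)/(8*s^2 + 6*s - 6)
That last expression is T(s), already simplified. Scaling its denominator by 1/8 (the reciprocal of the leading coefficient) yields the monic denominator.

Hence the answer: s^2 + 3*s/4 - 3/4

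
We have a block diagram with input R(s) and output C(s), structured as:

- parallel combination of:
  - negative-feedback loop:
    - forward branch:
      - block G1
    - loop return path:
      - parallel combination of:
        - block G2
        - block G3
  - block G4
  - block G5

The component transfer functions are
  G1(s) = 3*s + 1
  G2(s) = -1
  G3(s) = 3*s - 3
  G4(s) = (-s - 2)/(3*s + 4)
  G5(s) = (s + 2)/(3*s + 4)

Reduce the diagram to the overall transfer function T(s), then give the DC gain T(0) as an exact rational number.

First reduce the diagram to T(s).

Step 1 - parallel reduction of G2, G3 = 3*s - 4
Step 2 - apply the feedback formula to G1, (G2+G3) = (3*s + 1)/(9*s^2 - 9*s - 3)
Step 3 - combine [G1/(1+G1*(G2+G3))], G4, G5 in parallel = (3*s + 1)/(9*s^2 - 9*s - 3)
DC gain: substitute s = 0 into T(s) from step 3: T(0) = 1/(-3) = -1/3.

Answer: -1/3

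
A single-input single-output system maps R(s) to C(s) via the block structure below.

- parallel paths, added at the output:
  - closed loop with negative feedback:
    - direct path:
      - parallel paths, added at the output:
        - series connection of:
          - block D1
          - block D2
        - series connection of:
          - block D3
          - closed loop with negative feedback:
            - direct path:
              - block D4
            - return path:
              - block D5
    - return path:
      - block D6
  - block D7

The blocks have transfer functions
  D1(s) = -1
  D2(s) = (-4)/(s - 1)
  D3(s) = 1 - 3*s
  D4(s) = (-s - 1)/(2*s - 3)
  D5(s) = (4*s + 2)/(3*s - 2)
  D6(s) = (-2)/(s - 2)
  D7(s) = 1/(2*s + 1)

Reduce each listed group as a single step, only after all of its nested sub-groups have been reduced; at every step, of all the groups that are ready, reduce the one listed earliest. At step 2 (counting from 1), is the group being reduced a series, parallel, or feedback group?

Reducing step by step:

Step 1 - multiply D1, D2 (series)
Step 2 - reduce the feedback loop with forward D4 and return D5
Step 3 - combine D3, [D4/(1+D4*D5)] in series
Step 4 - parallel reduction of (D1*D2), (D3*[D4/(1+D4*D5)])
Step 5 - collapse the loop (((D1*D2)+(D3*[D4/(1+D4*D5)])) forward, D6 return)
Step 6 - add [((D1*D2)+(D3*[D4/(1+D4*D5)]))/(1+((D1*D2)+(D3*[D4/(1+D4*D5)]))*D6)], D7 (parallel)
The group at step 2 is a feedback group.

Answer: feedback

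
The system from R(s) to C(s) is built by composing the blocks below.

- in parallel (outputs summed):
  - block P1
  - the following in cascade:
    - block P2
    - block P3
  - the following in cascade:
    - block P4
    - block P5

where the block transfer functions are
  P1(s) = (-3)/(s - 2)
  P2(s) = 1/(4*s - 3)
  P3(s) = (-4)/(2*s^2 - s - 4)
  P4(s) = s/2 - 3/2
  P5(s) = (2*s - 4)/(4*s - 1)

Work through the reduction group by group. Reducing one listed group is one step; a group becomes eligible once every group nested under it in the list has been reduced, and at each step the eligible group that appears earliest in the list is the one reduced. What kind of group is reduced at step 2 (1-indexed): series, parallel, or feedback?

Answer: series

Working:
1. combine P2, P3 in series
2. cascade P4, P5
3. parallel reduction of P1, (P2*P3), (P4*P5)
The group at step 2 is a series group.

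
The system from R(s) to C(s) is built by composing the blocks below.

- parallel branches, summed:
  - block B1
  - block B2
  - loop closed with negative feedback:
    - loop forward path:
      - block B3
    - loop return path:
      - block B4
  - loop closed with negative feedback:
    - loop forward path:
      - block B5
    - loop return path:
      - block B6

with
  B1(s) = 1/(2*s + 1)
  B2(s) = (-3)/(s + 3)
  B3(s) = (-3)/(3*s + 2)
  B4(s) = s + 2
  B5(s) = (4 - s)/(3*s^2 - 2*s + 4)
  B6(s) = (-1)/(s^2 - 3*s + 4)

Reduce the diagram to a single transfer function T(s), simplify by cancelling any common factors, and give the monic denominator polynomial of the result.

First reduce the diagram to T(s).

Step 1: feedback reduction of B3, B4, giving 3/4
Step 2: apply the feedback formula to B5, B6, giving (-s^3 + 7*s^2 - 16*s + 16)/(3*s^4 - 11*s^3 + 22*s^2 - 19*s + 12)
Step 3: reduce the parallel group B1, B2, [B3/(1+B3*B4)], [B5/(1+B5*B6)], giving (18*s^6 - 71*s^5 + 176*s^4 - 135*s^3 + 15*s^2 + 97*s + 300)/(24*s^6 - 4*s^5 - 96*s^4 + 332*s^3 - 172*s^2 + 108*s + 144)
The result of step 3 is T(s) in lowest terms. Its denominator has leading coefficient 24; dividing the denominator through by 24 makes it monic.

Answer: s^6 - s^5/6 - 4*s^4 + 83*s^3/6 - 43*s^2/6 + 9*s/2 + 6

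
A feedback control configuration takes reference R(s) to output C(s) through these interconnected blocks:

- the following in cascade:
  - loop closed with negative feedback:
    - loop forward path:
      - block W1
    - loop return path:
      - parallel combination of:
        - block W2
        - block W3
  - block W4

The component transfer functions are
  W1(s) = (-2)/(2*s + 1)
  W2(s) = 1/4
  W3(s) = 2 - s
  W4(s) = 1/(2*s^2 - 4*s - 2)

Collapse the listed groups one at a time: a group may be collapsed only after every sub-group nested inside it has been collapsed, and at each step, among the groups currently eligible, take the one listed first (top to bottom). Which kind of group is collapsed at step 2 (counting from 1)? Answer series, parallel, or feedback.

Answer: feedback

Working:
Step 1 - sum the parallel branches W2, W3
Step 2 - reduce the feedback loop with forward W1 and return (W2+W3)
Step 3 - reduce the series chain [W1/(1+W1*(W2+W3))], W4
At step 2 the group reduced is feedback.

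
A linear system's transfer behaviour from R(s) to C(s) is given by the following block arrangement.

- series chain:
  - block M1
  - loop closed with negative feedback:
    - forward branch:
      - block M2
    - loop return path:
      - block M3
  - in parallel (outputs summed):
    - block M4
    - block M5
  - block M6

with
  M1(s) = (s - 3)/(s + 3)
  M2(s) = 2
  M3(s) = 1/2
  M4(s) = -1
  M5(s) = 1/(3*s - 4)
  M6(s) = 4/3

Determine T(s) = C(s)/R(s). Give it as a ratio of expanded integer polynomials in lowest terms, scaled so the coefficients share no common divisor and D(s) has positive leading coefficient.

Reducing step by step:

1. close the feedback loop around M2, M3 gives 1
2. parallel reduction of M4, M5 gives (5 - 3*s)/(3*s - 4)
3. multiply M1, [M2/(1+M2*M3)], (M4+M5), M6 (series), which is the overall transfer function T(s) = C(s)/R(s) in lowest terms

Answer: (-12*s^2 + 56*s - 60)/(9*s^2 + 15*s - 36)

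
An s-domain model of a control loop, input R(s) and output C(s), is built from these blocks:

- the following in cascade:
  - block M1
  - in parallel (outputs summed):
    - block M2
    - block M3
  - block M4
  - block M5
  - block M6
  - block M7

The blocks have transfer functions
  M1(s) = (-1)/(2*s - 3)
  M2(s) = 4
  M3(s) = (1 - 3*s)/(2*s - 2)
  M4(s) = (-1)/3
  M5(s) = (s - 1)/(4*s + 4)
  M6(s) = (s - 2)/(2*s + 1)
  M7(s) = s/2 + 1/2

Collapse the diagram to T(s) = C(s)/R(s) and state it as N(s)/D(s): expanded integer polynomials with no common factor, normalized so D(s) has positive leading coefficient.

Answer: (5*s^2 - 17*s + 14)/(192*s^2 - 192*s - 144)

Working:
[1] parallel reduction of M2, M3 = (5*s - 7)/(2*s - 2)
[2] series reduction of M1, (M2+M3), M4, M5, M6, M7; the result is T(s) itself (integer coefficients, no common factor, positive leading denominator coefficient)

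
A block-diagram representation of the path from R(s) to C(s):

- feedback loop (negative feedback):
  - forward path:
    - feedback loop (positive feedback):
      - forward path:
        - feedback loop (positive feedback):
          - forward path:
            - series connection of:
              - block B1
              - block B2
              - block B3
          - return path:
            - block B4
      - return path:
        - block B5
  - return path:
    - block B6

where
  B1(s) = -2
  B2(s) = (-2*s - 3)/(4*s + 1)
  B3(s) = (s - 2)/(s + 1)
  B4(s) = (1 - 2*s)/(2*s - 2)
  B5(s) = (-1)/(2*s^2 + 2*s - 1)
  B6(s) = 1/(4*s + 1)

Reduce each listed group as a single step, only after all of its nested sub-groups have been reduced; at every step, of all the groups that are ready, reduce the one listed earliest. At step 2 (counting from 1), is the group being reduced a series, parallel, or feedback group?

Step 1. multiply B1, B2, B3 (series)
Step 2. close the feedback loop around (B1*B2*B3), B4
Step 3. apply the feedback formula to [(B1*B2*B3)/(1-(B1*B2*B3)*B4)], B5
Step 4. apply the feedback formula to [[(B1*B2*B3)/(1-(B1*B2*B3)*B4)]/(1-[(B1*B2*B3)/(1-(B1*B2*B3)*B4)]*B5)], B6
The group at step 2 is a feedback group.

Therefore the answer is feedback.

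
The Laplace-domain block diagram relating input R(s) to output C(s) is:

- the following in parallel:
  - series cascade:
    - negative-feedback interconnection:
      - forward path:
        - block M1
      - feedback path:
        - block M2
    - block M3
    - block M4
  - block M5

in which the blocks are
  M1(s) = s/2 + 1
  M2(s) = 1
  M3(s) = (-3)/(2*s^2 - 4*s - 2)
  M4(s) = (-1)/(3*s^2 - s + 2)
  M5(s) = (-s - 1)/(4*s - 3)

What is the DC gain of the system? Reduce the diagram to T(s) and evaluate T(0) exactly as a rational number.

[1] reduce the feedback loop with forward M1 and return M2: (s + 2)/(s + 4)
[2] combine [M1/(1+M1*M2)], M3, M4 in series: (3*s + 6)/(6*s^5 + 10*s^4 - 54*s^3 + 2*s^2 - 28*s - 16)
[3] reduce the parallel group ([M1/(1+M1*M2)]*M3*M4), M5: (-6*s^6 - 16*s^5 + 44*s^4 + 52*s^3 + 38*s^2 + 59*s - 2)/(24*s^6 + 22*s^5 - 246*s^4 + 170*s^3 - 118*s^2 + 20*s + 48)
That last expression is T(s); at s = 0 only the constant terms survive, so T(0) = -2/48 = -1/24.

Therefore the answer is -1/24.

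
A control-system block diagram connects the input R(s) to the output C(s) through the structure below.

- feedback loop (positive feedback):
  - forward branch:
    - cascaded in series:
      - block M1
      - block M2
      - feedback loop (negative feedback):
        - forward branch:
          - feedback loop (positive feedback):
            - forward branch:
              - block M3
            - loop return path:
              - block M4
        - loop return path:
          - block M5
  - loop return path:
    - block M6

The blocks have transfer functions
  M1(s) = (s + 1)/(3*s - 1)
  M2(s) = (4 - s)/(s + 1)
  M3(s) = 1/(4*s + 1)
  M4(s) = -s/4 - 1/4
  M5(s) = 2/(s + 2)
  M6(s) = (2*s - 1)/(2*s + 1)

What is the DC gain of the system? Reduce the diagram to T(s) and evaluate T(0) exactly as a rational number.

(1) collapse the loop (M3 forward, M4 return), giving 4/(17*s + 5)
(2) apply the feedback formula to [M3/(1-M3*M4)], M5, giving (4*s + 8)/(17*s^2 + 39*s + 18)
(3) series reduction of M1, M2, [[M3/(1-M3*M4)]/(1+[M3/(1-M3*M4)]*M5)], giving (-4*s^2 + 8*s + 32)/(51*s^3 + 100*s^2 + 15*s - 18)
(4) reduce the feedback loop with forward (M1*M2*[[M3/(1-M3*M4)]/(1+[M3/(1-M3*M4)]*M5)]) and return M6, giving (-8*s^3 + 12*s^2 + 72*s + 32)/(102*s^4 + 259*s^3 + 110*s^2 - 77*s + 14)
Evaluating the step-4 result (the overall T(s)) at s = 0 gives T(0) = 32/14 = 16/7.

Answer: 16/7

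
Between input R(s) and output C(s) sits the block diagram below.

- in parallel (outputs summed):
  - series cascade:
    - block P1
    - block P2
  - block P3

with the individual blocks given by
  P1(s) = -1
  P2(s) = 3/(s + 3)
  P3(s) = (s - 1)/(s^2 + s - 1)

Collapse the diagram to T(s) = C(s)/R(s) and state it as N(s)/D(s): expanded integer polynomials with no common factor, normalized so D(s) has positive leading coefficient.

Reducing step by step:

1. combine P1, P2 in series, giving (-3)/(s + 3)
2. parallel reduction of (P1*P2), P3 - this is the overall T(s), already in the required normalized form

Answer: (-2*s^2 - s)/(s^3 + 4*s^2 + 2*s - 3)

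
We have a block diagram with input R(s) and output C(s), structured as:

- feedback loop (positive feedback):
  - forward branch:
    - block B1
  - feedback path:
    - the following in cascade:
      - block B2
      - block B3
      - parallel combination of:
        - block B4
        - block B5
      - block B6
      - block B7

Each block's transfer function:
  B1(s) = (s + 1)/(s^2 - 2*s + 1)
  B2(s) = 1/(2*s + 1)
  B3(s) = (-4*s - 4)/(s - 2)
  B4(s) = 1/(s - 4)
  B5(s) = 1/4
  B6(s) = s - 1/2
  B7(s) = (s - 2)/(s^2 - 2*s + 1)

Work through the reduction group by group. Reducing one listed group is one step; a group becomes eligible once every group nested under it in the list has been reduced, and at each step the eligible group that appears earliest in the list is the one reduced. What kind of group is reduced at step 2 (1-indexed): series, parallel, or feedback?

Answer: series

Working:
Step 1. add B4, B5 (parallel)
Step 2. combine B2, B3, (B4+B5), B6, B7 in series
Step 3. feedback reduction of B1, (B2*B3*(B4+B5)*B6*B7)
Step 2: series.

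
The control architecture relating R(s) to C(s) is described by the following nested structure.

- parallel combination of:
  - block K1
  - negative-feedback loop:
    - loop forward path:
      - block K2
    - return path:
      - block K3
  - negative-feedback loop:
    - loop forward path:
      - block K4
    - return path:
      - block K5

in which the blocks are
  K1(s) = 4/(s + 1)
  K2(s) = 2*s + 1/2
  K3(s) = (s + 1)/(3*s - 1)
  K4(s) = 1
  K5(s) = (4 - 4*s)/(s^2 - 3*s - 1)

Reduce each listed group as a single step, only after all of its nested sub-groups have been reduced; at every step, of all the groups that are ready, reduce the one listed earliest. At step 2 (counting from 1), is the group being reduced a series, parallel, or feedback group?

The answer is feedback.

Reasoning:
(1) close the feedback loop around K2, K3
(2) feedback reduction of K4, K5
(3) sum the parallel branches K1, [K2/(1+K2*K3)], [K4/(1+K4*K5)]
The group at step 2 is a feedback group.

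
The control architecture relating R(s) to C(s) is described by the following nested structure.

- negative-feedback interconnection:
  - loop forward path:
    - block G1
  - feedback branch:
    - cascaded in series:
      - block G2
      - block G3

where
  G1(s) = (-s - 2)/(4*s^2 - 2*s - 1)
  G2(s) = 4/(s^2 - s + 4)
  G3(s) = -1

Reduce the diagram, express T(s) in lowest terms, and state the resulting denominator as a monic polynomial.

Answer: s^4 - 3*s^3/2 + 17*s^2/4 - 3*s/4 + 1

Working:
(1) cascade G2, G3 gives (-4)/(s^2 - s + 4)
(2) apply the feedback formula to G1, (G2*G3) gives (-s^3 - s^2 - 2*s - 8)/(4*s^4 - 6*s^3 + 17*s^2 - 3*s + 4)
The result of step 2 is T(s) in lowest terms. Its denominator has leading coefficient 4; dividing the denominator through by 4 makes it monic.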